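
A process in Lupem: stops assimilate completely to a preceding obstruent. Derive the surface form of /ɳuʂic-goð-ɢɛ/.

/g/ is the segment targeted by the rule; it sits immediately after /c/, so it assimilates completely and surfaces as [c].
At the second juncture, /ɢ/ likewise becomes [ð] adjacent to /ð/.

[ɳuʂiccoððɛ]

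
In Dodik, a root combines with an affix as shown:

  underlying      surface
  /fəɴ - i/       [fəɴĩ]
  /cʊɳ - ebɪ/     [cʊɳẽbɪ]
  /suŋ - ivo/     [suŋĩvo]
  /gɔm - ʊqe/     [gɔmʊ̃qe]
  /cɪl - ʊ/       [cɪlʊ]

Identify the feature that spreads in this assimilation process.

nasality

The vowel /i/ surfaces as nasalised [ĩ] next to the preceding nasal /ɴ/ — it has acquired the [+nasal] feature of its neighbour.
The other forms show the same pattern: /e/ → [ẽ] after /ɳ/; /i/ → [ĩ] after /ŋ/; /ʊ/ → [ʊ̃] after /m/ — each time a vowel is nasalised next to a preceding nasal.
No change occurs in [cɪlʊ] because the vowel at the boundary is adjacent to an oral consonant, not a nasal (/ʊ/ next to /l/).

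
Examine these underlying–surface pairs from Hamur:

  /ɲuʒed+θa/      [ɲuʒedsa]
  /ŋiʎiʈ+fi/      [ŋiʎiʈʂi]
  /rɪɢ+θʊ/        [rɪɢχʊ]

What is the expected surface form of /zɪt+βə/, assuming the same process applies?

[zɪtzə]

The data show progressive place assimilation: /θ/ → [s] after /d/; /f/ → [ʂ] after /ʈ/; /θ/ → [χ] after /ɢ/. In each pair only place changes, matching the preceding consonant, while manner and voice stay constant.
/β/ is a voiced bilabial fricative. The preceding trigger /t/ is alveolar, so /β/ must become alveolar as well.
The voiced alveolar fricative is [z], so /β/ → [z].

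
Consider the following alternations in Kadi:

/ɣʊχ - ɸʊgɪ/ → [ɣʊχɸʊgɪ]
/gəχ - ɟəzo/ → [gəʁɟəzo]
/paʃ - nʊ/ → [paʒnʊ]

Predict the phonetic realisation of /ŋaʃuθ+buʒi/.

[ŋaʃuðbuʒi]

The data show regressive voicing assimilation: /χ/ → [ʁ] before /ɟ/; /ʃ/ → [ʒ] before /n/. In each pair only voicing changes, matching the following consonant, while place and manner stay constant.
No alternation appears in [ɣʊχɸʊgɪ]: there the adjacent consonants already agree in voicing (/χ/ and /ɸ/ are both voiceless), so this form is consistent with the same rule.
/θ/ is a voiceless dental fricative. The following trigger /b/ is voiced, so /θ/ must become voiced as well.
The voiced dental fricative is [ð], so /θ/ → [ð].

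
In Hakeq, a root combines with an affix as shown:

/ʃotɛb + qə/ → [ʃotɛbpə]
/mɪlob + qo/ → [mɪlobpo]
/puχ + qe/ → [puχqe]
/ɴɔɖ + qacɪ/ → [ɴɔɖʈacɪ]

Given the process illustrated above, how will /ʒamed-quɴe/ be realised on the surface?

[ʒamedtuɴe]

The data show progressive place assimilation: /q/ → [p] after /b/; /q/ → [ʈ] after /ɖ/. In each pair only place changes, matching the preceding consonant, while manner and voice stay constant.
Nothing changes in [puχqe]: there the adjacent consonants already agree in place (/q/ and /χ/ are both uvular), so this form is consistent with the same rule.
The rule targets /q/ (voiceless uvular stop), which sits after the trigger /d/ (alveolar).
The voiceless alveolar stop is [t], so /q/ → [t].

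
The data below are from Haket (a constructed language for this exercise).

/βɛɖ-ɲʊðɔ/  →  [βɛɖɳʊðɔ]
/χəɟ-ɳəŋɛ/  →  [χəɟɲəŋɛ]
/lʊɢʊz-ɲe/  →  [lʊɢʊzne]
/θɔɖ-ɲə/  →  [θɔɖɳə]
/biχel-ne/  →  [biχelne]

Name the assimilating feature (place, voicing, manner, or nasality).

place

Comparing underlying and surface forms, /ɲ/ → [ɳ] is the alternation; the neighbouring /ɖ/ is constant.
The change palatal → retroflex matches the place of the preceding /ɖ/, identifying this as place assimilation.
Checking the remaining alternations: /ɳ/ → [ɲ] after /ɟ/ (retroflex → palatal, matching palatal); /ɲ/ → [n] after /z/ (palatal → alveolar, matching alveolar) — only place changes, and always toward the preceding segment.
No alternation appears in [biχelne]: there the adjacent consonants already agree in place (/n/ and /l/ are both alveolar), so this form is consistent with the same rule.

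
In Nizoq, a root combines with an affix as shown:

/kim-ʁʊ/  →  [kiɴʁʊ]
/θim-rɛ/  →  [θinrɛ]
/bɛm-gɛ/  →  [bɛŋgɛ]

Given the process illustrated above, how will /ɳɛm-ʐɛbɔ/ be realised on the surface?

The data show regressive place assimilation: /m/ → [ɴ] before /ʁ/; /m/ → [n] before /r/; /m/ → [ŋ] before /g/. In each pair only place changes, matching the following consonant, while manner and voice stay constant.
The rule targets /m/ (voiced bilabial nasal), which sits before the trigger /ʐ/ (retroflex).
The voiced retroflex nasal is [ɳ], so /m/ → [ɳ].

[ɳɛɳʐɛbɔ]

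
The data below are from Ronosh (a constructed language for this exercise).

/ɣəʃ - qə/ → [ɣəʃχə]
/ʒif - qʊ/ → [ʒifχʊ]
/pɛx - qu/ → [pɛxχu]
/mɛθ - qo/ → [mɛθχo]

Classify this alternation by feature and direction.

Comparing underlying and surface forms, /q/ → [χ] is the alternation; the neighbouring /ʃ/ is constant.
The change stop → fricative matches the manner of the preceding /ʃ/, identifying this as manner assimilation.
Place and voice are unchanged, so the assimilation is partial, not total.
Checking the remaining alternations: /q/ → [χ] after /f/ (stop → fricative, matching a fricative); /q/ → [χ] after /x/ (stop → fricative, matching a fricative); /q/ → [χ] after /θ/ (stop → fricative, matching a fricative) — only manner changes, and always toward the preceding segment.
Since the segment that changes follows the conditioning segment, the assimilation is progressive.

progressive manner assimilation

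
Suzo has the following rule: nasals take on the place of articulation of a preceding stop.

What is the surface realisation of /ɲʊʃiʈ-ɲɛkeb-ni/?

/ɲ/ is a voiced palatal nasal. The preceding trigger /ʈ/ is retroflex, so /ɲ/ must become retroflex as well.
Changing only its place to retroflex gives [ɳ] — the voiced retroflex nasal.
The same rule applies at the second boundary: /n/ → [m] next to /b/.

[ɲʊʃiʈɳɛkebmi]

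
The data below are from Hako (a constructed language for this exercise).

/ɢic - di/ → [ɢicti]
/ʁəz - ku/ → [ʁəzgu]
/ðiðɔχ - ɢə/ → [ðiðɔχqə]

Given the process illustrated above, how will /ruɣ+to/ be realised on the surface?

The data show progressive voicing assimilation: /d/ → [t] after /c/; /k/ → [g] after /z/; /ɢ/ → [q] after /χ/. In each pair only voicing changes, matching the preceding consonant, while place and manner stay constant.
The rule targets /t/ (voiceless alveolar stop), which sits after the trigger /ɣ/ (voiced).
The voiced alveolar stop is [d], so /t/ → [d].

[ruɣdo]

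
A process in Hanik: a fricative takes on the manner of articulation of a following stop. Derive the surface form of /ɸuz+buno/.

[ɸudbuno]

The rule targets /z/ (voiced alveolar fricative), which sits before the trigger /b/ (stop).
The voiced alveolar stop is [d], so /z/ → [d].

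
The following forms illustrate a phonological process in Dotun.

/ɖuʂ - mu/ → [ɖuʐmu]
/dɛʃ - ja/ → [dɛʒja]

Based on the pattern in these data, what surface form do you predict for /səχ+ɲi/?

[səʁɲi]

The data show regressive voicing assimilation: /ʂ/ → [ʐ] before /m/; /ʃ/ → [ʒ] before /j/. In each pair only voicing changes, matching the following consonant, while place and manner stay constant.
The rule targets /χ/ (voiceless uvular fricative), which sits before the trigger /ɲ/ (voiced).
A voiced uvular fricative is [ʁ], so the surface segment is [ʁ].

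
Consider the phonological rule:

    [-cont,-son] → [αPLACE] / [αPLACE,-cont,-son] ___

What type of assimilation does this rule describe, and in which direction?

The rule copies the place features (abbreviated [PLACE]) from the environment onto the target, so the assimilating feature is place.
The conditioning segment sits to the left of the focus bar, meaning the trigger precedes the segment that changes — progressive assimilation.

progressive place assimilation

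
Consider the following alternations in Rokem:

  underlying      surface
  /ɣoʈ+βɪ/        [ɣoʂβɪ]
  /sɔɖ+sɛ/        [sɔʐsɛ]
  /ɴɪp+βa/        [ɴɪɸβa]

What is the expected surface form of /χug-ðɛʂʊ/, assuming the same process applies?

The data show regressive manner assimilation: /ʈ/ → [ʂ] before /β/; /ɖ/ → [ʐ] before /s/; /p/ → [ɸ] before /β/. In each pair only manner changes, matching the following consonant, while place and voice stay constant.
/g/ is a voiced velar stop. The following trigger /ð/ is a fricative, so /g/ must become a fricative as well.
Changing only its manner to fricative gives [ɣ] — the voiced velar fricative.

[χuɣðɛʂʊ]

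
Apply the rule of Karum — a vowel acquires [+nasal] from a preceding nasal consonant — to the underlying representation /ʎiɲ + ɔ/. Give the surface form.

/ɔ/ sits next to the nasal /ɲ/ and is therefore nasalised to [ɔ̃].

[ʎiɲɔ̃]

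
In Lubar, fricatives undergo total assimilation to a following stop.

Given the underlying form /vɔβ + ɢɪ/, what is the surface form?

/β/ is the segment targeted by the rule; it sits immediately before /ɢ/, so it assimilates completely and surfaces as [ɢ].

[vɔɢɢɪ]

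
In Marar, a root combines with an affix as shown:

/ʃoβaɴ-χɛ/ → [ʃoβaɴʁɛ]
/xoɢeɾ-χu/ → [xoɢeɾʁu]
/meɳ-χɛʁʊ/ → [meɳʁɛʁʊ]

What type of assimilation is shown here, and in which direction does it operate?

progressive voicing assimilation

Underlying /χ/ is realised as [ʁ] next to /ɴ/; /ɴ/ itself does not change.
/χ/ is voiceless while /ɴ/ is voiced; the output [ʁ] is voiced, matching the trigger — so the feature that spreads is voicing.
Place and manner are unchanged, so the assimilation is partial, not total.
Checking the remaining alternations: /χ/ → [ʁ] after /ɾ/ (voiceless → voiced, matching voiced); /χ/ → [ʁ] after /ɳ/ (voiceless → voiced, matching voiced) — only voicing changes, and always toward the preceding segment.
Since the segment that changes follows the conditioning segment, the assimilation is progressive.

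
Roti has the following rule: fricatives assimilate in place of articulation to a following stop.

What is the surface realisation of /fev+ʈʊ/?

/v/ is a voiced labiodental fricative. The following trigger /ʈ/ is retroflex, so /v/ must become retroflex as well.
A voiced retroflex fricative is [ʐ], so the surface segment is [ʐ].

[feʐʈʊ]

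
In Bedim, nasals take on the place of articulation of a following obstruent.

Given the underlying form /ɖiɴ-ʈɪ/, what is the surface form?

[ɖiɳʈɪ]

/ɴ/ is a voiced uvular nasal. The following trigger /ʈ/ is retroflex, so /ɴ/ must become retroflex as well.
Changing only its place to retroflex gives [ɳ] — the voiced retroflex nasal.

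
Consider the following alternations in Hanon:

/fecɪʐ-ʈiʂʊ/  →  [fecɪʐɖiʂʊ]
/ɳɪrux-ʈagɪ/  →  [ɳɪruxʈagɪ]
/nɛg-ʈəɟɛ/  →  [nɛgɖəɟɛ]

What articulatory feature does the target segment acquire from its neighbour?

voicing

The segment that alternates is /ʈ/, which surfaces as [ɖ] when adjacent to /ʐ/.
/ʈ/ is voiceless while /ʐ/ is voiced; the output [ɖ] is voiced, matching the trigger — so the feature that spreads is voicing.
The other alternating form patterns the same way: /ʈ/ → [ɖ] after /g/ (voiceless → voiced, matching voiced) — only voicing changes, and always toward the preceding segment.
No alternation appears in [ɳɪruxʈagɪ]: there the adjacent consonants already agree in voicing (/ʈ/ and /x/ are both voiceless), so this form is consistent with the same rule.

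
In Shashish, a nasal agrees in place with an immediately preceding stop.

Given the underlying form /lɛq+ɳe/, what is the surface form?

[lɛqɴe]

/ɳ/ is a voiced retroflex nasal. The preceding trigger /q/ is uvular, so /ɳ/ must become uvular as well.
The voiced uvular nasal is [ɴ], so /ɳ/ → [ɴ].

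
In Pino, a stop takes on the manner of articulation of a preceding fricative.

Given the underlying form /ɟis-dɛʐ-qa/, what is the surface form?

/d/ is a voiced alveolar stop. The preceding trigger /s/ is a fricative, so /d/ must become a fricative as well.
The voiced alveolar fricative is [z], so /d/ → [z].
The same rule applies at the second boundary: /q/ → [χ] next to /ʐ/.

[ɟiszɛʐχa]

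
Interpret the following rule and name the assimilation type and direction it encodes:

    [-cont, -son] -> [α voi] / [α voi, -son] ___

The rule copies [voi] from the environment onto the target, so the assimilating feature is voicing.
The conditioning segment sits to the left of the focus bar, meaning the trigger precedes the segment that changes — progressive assimilation.

progressive voicing assimilation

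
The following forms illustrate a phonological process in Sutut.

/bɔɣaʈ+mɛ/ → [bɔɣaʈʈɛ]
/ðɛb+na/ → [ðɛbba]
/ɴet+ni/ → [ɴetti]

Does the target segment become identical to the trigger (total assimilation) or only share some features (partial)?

total assimilation

The segment that alternates is /m/, which surfaces as [ʈ] when adjacent to /ʈ/.
The output [ʈ] is identical to the trigger /ʈ/ — every feature (place, manner, voicing) has been copied — so this is total assimilation.
The remaining alternations confirm this: /n/ → [b] after /b/; /n/ → [t] after /t/ — in each case the output is a copy of the preceding consonant.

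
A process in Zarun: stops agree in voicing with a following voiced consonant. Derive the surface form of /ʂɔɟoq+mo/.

[ʂɔɟoɢmo]

The rule targets /q/ (voiceless uvular stop), which sits before the trigger /m/ (voiced).
The voiced uvular stop is [ɢ], so /q/ → [ɢ].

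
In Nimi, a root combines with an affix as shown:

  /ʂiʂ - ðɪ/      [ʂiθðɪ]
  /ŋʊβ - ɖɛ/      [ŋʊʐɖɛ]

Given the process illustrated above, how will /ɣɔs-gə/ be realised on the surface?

[ɣɔxgə]

The data show regressive place assimilation: /ʂ/ → [θ] before /ð/; /β/ → [ʐ] before /ɖ/. In each pair only place changes, matching the following consonant, while manner and voice stay constant.
/s/ is a voiceless alveolar fricative. The following trigger /g/ is velar, so /s/ must become velar as well.
A voiceless velar fricative is [x], so the surface segment is [x].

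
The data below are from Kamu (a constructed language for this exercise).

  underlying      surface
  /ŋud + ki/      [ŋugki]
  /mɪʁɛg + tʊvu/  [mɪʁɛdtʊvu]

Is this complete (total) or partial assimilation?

Underlying /d/ is realised as [g] next to /k/; /k/ itself does not change.
The change alveolar → velar matches the place of the following /k/, identifying this as place assimilation.
Manner and voice are unchanged, so the assimilation is partial, not total.
The same holds elsewhere in the data: /g/ → [d] before /t/ (velar → alveolar, matching alveolar) — only place changes, and always toward the following segment.

partial assimilation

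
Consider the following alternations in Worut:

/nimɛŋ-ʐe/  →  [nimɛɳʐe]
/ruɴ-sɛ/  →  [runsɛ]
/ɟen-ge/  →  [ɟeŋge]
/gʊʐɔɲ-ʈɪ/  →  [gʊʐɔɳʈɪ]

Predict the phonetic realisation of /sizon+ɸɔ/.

[sizomɸɔ]

The data show regressive place assimilation: /ŋ/ → [ɳ] before /ʐ/; /ɴ/ → [n] before /s/; /n/ → [ŋ] before /g/; /ɲ/ → [ɳ] before /ʈ/. In each pair only place changes, matching the following consonant, while manner and voice stay constant.
/n/ is a voiced alveolar nasal. The following trigger /ɸ/ is bilabial, so /n/ must become bilabial as well.
The voiced bilabial nasal is [m], so /n/ → [m].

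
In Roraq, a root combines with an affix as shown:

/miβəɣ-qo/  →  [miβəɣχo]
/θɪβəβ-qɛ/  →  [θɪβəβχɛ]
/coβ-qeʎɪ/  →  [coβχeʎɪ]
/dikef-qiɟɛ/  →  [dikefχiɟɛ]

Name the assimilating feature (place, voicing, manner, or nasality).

Comparing underlying and surface forms, /q/ → [χ] is the alternation; the neighbouring /ɣ/ is constant.
/q/ is a stop while /ɣ/ is a fricative; the output [χ] is a fricative, matching the trigger — so the feature that spreads is manner.
The same holds elsewhere in the data: /q/ → [χ] after /β/ (stop → fricative, matching a fricative); /q/ → [χ] after /f/ (stop → fricative, matching a fricative) — only manner changes, and always toward the preceding segment.

manner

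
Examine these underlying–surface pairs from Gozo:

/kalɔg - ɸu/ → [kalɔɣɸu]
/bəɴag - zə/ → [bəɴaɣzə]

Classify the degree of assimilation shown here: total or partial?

partial assimilation

Underlying /g/ is realised as [ɣ] next to /ɸ/; /ɸ/ itself does not change.
/g/ is a stop while /ɸ/ is a fricative; the output [ɣ] is a fricative, matching the trigger — so the feature that spreads is manner.
Place and voice are unchanged, so the assimilation is partial, not total.
The same holds elsewhere in the data: /g/ → [ɣ] before /z/ (stop → fricative, matching a fricative) — only manner changes, and always toward the following segment.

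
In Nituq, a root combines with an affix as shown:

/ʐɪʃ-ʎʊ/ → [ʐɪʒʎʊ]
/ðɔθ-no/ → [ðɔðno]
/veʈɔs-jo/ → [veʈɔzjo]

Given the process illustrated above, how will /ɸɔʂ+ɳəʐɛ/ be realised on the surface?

The data show regressive voicing assimilation: /ʃ/ → [ʒ] before /ʎ/; /θ/ → [ð] before /n/; /s/ → [z] before /j/. In each pair only voicing changes, matching the following consonant, while place and manner stay constant.
/ʂ/ is a voiceless retroflex fricative. The following trigger /ɳ/ is voiced, so /ʂ/ must become voiced as well.
Changing only its voicing to voiced gives [ʐ] — the voiced retroflex fricative.

[ɸɔʐɳəʐɛ]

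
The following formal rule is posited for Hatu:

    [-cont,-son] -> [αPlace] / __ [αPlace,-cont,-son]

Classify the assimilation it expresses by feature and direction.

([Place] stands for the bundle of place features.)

regressive place assimilation

The shared variable α links the value of the place features (abbreviated [Place]) on the target to the same value on the neighbouring segment, so place is the feature that assimilates.
Since the environment is written after the underscore, the trigger follows the target; the direction is regressive.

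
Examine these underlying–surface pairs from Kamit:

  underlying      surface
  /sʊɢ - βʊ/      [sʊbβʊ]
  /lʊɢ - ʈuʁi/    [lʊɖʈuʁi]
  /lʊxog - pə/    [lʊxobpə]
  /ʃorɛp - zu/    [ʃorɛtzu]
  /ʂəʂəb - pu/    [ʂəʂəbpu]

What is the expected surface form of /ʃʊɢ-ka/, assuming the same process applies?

[ʃʊgka]

The data show regressive place assimilation: /ɢ/ → [b] before /β/; /ɢ/ → [ɖ] before /ʈ/; /g/ → [b] before /p/; /p/ → [t] before /z/. In each pair only place changes, matching the following consonant, while manner and voice stay constant.
Nothing changes in [ʂəʂəbpu]: there the adjacent consonants already agree in place (/b/ and /p/ are both bilabial), so this form is consistent with the same rule.
/ɢ/ is a voiced uvular stop. The following trigger /k/ is velar, so /ɢ/ must become velar as well.
A voiced velar stop is [g], so the surface segment is [g].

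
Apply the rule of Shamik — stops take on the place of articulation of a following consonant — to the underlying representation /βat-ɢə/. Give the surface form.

[βaqɢə]

The rule targets /t/ (voiceless alveolar stop), which sits before the trigger /ɢ/ (uvular).
A voiceless uvular stop is [q], so the surface segment is [q].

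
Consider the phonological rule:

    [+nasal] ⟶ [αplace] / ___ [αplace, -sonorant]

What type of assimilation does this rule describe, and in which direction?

The shared variable α links the value of the place features (abbreviated [place]) on the target to the same value on the neighbouring segment, so place is the feature that assimilates.
The conditioning segment sits to the right of the focus bar, meaning the trigger follows the segment that changes — regressive assimilation.

regressive place assimilation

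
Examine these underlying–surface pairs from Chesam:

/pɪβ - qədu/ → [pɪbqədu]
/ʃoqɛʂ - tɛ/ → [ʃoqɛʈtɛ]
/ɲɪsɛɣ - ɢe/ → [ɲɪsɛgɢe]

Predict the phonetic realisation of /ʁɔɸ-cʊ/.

[ʁɔpcʊ]

The data show regressive manner assimilation: /β/ → [b] before /q/; /ʂ/ → [ʈ] before /t/; /ɣ/ → [g] before /ɢ/. In each pair only manner changes, matching the following consonant, while place and voice stay constant.
/ɸ/ is a voiceless bilabial fricative. The following trigger /c/ is a stop, so /ɸ/ must become a stop as well.
A voiceless bilabial stop is [p], so the surface segment is [p].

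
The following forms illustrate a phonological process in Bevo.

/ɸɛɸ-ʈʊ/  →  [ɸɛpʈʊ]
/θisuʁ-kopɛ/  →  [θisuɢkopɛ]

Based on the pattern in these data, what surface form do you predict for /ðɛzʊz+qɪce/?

[ðɛzʊdqɪce]

The data show regressive manner assimilation: /ɸ/ → [p] before /ʈ/; /ʁ/ → [ɢ] before /k/. In each pair only manner changes, matching the following consonant, while place and voice stay constant.
The rule targets /z/ (voiced alveolar fricative), which sits before the trigger /q/ (stop).
A voiced alveolar stop is [d], so the surface segment is [d].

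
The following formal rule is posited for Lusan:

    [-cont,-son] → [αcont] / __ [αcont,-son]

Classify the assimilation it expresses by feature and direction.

The rule copies [cont] (continuancy) from the environment onto the target stops; since [±cont] encodes the stop/fricative manner contrast, the assimilating dimension is manner.
The conditioning segment sits to the right of the focus bar, meaning the trigger follows the segment that changes — regressive assimilation.

regressive manner assimilation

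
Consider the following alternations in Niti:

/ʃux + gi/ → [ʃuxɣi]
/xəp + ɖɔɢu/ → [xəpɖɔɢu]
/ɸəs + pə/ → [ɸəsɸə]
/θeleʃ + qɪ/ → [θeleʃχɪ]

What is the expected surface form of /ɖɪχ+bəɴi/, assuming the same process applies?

[ɖɪχβəɴi]

The data show progressive manner assimilation: /g/ → [ɣ] after /x/; /p/ → [ɸ] after /s/; /q/ → [χ] after /ʃ/. In each pair only manner changes, matching the preceding consonant, while place and voice stay constant.
No alternation appears in [xəpɖɔɢu]: there the adjacent consonants already agree in manner (/ɖ/ and /p/ are both stops), so this form is consistent with the same rule.
The rule targets /b/ (voiced bilabial stop), which sits after the trigger /χ/ (fricative).
A voiced bilabial fricative is [β], so the surface segment is [β].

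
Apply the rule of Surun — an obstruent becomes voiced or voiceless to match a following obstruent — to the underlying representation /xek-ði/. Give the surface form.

[xegði]

The rule targets /k/ (voiceless velar stop), which sits before the trigger /ð/ (voiced).
The voiced velar stop is [g], so /k/ → [g].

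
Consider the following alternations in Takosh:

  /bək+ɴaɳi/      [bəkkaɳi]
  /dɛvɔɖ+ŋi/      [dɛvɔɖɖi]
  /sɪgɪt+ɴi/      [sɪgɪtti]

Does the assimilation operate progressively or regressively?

Underlying /ɴ/ is realised as [k] next to /k/; /k/ itself does not change.
The output [k] is identical to the trigger /k/ — every feature (place, manner, voicing) has been copied — so this is total assimilation.
The other forms behave the same way: /ŋ/ → [ɖ] after /ɖ/; /ɴ/ → [t] after /t/ — in each case the output is a copy of the preceding consonant.
The trigger is the preceding segment, so the direction is progressive (perseverative).

progressive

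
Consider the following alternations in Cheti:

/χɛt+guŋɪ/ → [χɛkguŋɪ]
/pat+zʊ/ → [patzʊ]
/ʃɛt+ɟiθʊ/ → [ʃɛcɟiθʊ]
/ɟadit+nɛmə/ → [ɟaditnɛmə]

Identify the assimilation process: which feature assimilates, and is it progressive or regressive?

regressive place assimilation

The segment that alternates is /t/, which surfaces as [k] when adjacent to /g/.
/t/ is alveolar while /g/ is velar; the output [k] is velar, matching the trigger — so the feature that spreads is place.
Manner and voice are unchanged, so the assimilation is partial, not total.
The same holds elsewhere in the data: /t/ → [c] before /ɟ/ (alveolar → palatal, matching palatal) — only place changes, and always toward the following segment.
No alternation appears in [patzʊ], [ɟaditnɛmə]: there the adjacent consonants already agree in place (/t/ and /z/ are both alveolar; /t/ and /n/ are both alveolar), so these forms are consistent with the same rule.
Since the segment that changes precedes the conditioning segment, the assimilation is regressive.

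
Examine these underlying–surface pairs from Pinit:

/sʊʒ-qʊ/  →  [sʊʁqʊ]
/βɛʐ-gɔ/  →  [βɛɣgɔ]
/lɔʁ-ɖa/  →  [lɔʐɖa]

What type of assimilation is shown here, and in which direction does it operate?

regressive place assimilation

The segment that alternates is /ʒ/, which surfaces as [ʁ] when adjacent to /q/.
The change postalveolar → uvular matches the place of the following /q/, identifying this as place assimilation.
Manner and voice are unchanged, so the assimilation is partial, not total.
The same holds elsewhere in the data: /ʐ/ → [ɣ] before /g/ (retroflex → velar, matching velar); /ʁ/ → [ʐ] before /ɖ/ (uvular → retroflex, matching retroflex) — only place changes, and always toward the following segment.
The trigger is the following segment, so the direction is regressive (anticipatory).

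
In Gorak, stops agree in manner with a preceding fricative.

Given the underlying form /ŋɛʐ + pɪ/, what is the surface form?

[ŋɛʐɸɪ]

The rule targets /p/ (voiceless bilabial stop), which sits after the trigger /ʐ/ (fricative).
Changing only its manner to fricative gives [ɸ] — the voiceless bilabial fricative.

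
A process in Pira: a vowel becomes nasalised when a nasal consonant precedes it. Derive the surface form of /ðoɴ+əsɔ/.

/ə/ sits next to the nasal /ɴ/ and is therefore nasalised to [ə̃].

[ðoɴə̃sɔ]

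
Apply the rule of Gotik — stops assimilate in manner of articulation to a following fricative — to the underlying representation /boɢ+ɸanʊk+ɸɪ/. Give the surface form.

[boʁɸanʊxɸɪ]

The rule targets /ɢ/ (voiced uvular stop), which sits before the trigger /ɸ/ (fricative).
The voiced uvular fricative is [ʁ], so /ɢ/ → [ʁ].
The same rule applies at the second boundary: /k/ → [x] next to /ɸ/.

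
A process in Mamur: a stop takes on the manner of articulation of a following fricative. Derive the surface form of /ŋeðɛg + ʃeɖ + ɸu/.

[ŋeðɛɣʃeʐɸu]

/g/ is a voiced velar stop. The following trigger /ʃ/ is a fricative, so /g/ must become a fricative as well.
A voiced velar fricative is [ɣ], so the surface segment is [ɣ].
The same rule applies at the second boundary: /ɖ/ → [ʐ] next to /ɸ/.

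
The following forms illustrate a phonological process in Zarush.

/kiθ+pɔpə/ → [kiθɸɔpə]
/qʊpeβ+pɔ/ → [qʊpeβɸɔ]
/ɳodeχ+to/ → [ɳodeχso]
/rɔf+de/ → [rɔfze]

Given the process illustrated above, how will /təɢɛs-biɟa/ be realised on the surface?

[təɢɛsβiɟa]

The data show progressive manner assimilation: /p/ → [ɸ] after /θ/; /p/ → [ɸ] after /β/; /t/ → [s] after /χ/; /d/ → [z] after /f/. In each pair only manner changes, matching the preceding consonant, while place and voice stay constant.
/b/ is a voiced bilabial stop. The preceding trigger /s/ is a fricative, so /b/ must become a fricative as well.
A voiced bilabial fricative is [β], so the surface segment is [β].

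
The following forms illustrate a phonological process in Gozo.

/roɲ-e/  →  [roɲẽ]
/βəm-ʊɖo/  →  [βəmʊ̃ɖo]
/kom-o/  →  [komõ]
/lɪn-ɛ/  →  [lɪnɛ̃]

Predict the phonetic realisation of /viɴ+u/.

The data show progressive nasality assimilation (vowel nasalisation): /e/ → [ẽ] after /ɲ/; /ʊ/ → [ʊ̃] after /m/; /o/ → [õ] after /m/; /ɛ/ → [ɛ̃] after /n/ — a vowel is nasalised by an immediately preceding nasal consonant.
/u/ sits next to the nasal /ɴ/ and is therefore nasalised to [ũ].

[viɴũ]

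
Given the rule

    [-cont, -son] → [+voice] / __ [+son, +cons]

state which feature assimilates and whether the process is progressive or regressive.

regressive voicing assimilation

The target ([-cont, -son], stops) acquires [+voice] next to a sonorant consonant ([+son, +cons]) — it takes on the voicing of its neighbour, so the feature that spreads is voicing.
Since the environment is written after the underscore, the trigger follows the target; the direction is regressive.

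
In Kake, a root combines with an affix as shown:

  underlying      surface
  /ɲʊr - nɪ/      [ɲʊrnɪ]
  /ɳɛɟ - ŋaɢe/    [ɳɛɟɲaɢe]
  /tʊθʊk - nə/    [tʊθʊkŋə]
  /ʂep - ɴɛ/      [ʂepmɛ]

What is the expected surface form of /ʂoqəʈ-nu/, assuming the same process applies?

The data show progressive place assimilation: /ŋ/ → [ɲ] after /ɟ/; /n/ → [ŋ] after /k/; /ɴ/ → [m] after /p/. In each pair only place changes, matching the preceding consonant, while manner and voice stay constant.
Nothing changes in [ɲʊrnɪ]: there the adjacent consonants already agree in place (/n/ and /r/ are both alveolar), so this form is consistent with the same rule.
The rule targets /n/ (voiced alveolar nasal), which sits after the trigger /ʈ/ (retroflex).
Changing only its place to retroflex gives [ɳ] — the voiced retroflex nasal.

[ʂoqəʈɳu]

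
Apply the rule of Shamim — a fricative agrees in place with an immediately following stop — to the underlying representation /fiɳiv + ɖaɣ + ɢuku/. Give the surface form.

[fiɳiʐɖaʁɢuku]

/v/ is a voiced labiodental fricative. The following trigger /ɖ/ is retroflex, so /v/ must become retroflex as well.
A voiced retroflex fricative is [ʐ], so the surface segment is [ʐ].
At the second juncture, /ɣ/ likewise becomes [ʁ] adjacent to /ɢ/.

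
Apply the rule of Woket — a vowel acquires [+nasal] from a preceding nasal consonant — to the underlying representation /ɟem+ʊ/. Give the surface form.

[ɟemʊ̃]

The vowel /ʊ/ is adjacent to the preceding nasal /m/, so it acquires [+nasal] and surfaces as [ʊ̃].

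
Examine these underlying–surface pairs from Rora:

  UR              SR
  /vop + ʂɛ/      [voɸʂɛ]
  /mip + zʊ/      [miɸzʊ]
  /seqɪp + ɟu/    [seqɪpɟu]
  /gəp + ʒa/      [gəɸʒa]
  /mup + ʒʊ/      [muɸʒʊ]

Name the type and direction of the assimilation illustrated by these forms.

regressive manner assimilation

Underlying /p/ is realised as [ɸ] next to /ʂ/; /ʂ/ itself does not change.
The change stop → fricative matches the manner of the following /ʂ/, identifying this as manner assimilation.
Place and voice are unchanged, so the assimilation is partial, not total.
Checking the remaining alternations: /p/ → [ɸ] before /z/ (stop → fricative, matching a fricative); /p/ → [ɸ] before /ʒ/ (stop → fricative, matching a fricative) — only manner changes, and always toward the following segment.
Nothing changes in [seqɪpɟu]: there the adjacent consonants already agree in manner (/p/ and /ɟ/ are both stops), so this form is consistent with the same rule.
The trigger is the following segment, so the direction is regressive (anticipatory).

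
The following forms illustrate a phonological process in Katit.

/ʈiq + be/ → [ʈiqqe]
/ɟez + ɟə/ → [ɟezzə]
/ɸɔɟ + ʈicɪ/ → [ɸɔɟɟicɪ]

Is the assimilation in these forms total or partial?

Underlying /b/ is realised as [q] next to /q/; /q/ itself does not change.
The output [q] is identical to the trigger /q/ — every feature (place, manner, voicing) has been copied — so this is total assimilation.
The other forms behave the same way: /ɟ/ → [z] after /z/; /ʈ/ → [ɟ] after /ɟ/ — in each case the output is a copy of the preceding consonant.

total assimilation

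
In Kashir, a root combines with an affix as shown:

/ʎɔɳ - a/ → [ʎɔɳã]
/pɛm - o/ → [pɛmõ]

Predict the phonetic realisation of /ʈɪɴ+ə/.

[ʈɪɴə̃]

The data show progressive nasality assimilation (vowel nasalisation): /a/ → [ã] after /ɳ/; /o/ → [õ] after /m/ — a vowel is nasalised by an immediately preceding nasal consonant.
/ə/ sits next to the nasal /ɴ/ and is therefore nasalised to [ə̃].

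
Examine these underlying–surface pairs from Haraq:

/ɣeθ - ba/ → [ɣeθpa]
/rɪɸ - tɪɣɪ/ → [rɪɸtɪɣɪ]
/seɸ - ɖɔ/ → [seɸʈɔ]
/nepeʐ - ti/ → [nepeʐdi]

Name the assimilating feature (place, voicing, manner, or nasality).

voicing

The segment that alternates is /b/, which surfaces as [p] when adjacent to /θ/.
The change voiced → voiceless matches the voicing of the preceding /θ/, identifying this as voicing assimilation.
The other alternating forms pattern the same way: /ɖ/ → [ʈ] after /ɸ/ (voiced → voiceless, matching voiceless); /t/ → [d] after /ʐ/ (voiceless → voiced, matching voiced) — only voicing changes, and always toward the preceding segment.
Nothing changes in [rɪɸtɪɣɪ]: there the adjacent consonants already agree in voicing (/t/ and /ɸ/ are both voiceless), so this form is consistent with the same rule.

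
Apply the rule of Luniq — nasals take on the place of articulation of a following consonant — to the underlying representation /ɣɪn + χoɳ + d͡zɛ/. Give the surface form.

/n/ is a voiced alveolar nasal. The following trigger /χ/ is uvular, so /n/ must become uvular as well.
The voiced uvular nasal is [ɴ], so /n/ → [ɴ].
At the second juncture, /ɳ/ likewise becomes [n] adjacent to /d͡z/.

[ɣɪɴχond͡zɛ]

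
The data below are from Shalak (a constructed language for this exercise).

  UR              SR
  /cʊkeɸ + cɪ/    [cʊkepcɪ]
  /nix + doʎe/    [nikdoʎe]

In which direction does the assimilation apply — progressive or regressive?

regressive

The segment that alternates is /ɸ/, which surfaces as [p] when adjacent to /c/.
The change fricative → stop matches the manner of the following /c/, identifying this as manner assimilation.
Checking the remaining alternation: /x/ → [k] before /d/ (fricative → stop, matching a stop) — only manner changes, and always toward the following segment.
Since the segment that changes precedes the conditioning segment, the assimilation is regressive.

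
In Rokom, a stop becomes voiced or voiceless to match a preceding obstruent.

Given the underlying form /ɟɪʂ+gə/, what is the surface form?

[ɟɪʂkə]

/g/ is a voiced velar stop. The preceding trigger /ʂ/ is voiceless, so /g/ must become voiceless as well.
The voiceless velar stop is [k], so /g/ → [k].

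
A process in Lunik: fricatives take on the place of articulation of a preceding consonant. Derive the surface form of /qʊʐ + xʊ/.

The rule targets /x/ (voiceless velar fricative), which sits after the trigger /ʐ/ (retroflex).
Changing only its place to retroflex gives [ʂ] — the voiceless retroflex fricative.

[qʊʐʂʊ]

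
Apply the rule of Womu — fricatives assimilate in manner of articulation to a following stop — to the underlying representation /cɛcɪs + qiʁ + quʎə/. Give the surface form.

[cɛcɪtqiɢquʎə]

The rule targets /s/ (voiceless alveolar fricative), which sits before the trigger /q/ (stop).
Changing only its manner to stop gives [t] — the voiceless alveolar stop.
The same rule applies at the second boundary: /ʁ/ → [ɢ] next to /q/.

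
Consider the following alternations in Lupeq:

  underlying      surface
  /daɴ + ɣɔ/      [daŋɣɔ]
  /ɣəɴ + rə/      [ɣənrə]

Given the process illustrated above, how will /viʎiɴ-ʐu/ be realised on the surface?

The data show regressive place assimilation: /ɴ/ → [ŋ] before /ɣ/; /ɴ/ → [n] before /r/. In each pair only place changes, matching the following consonant, while manner and voice stay constant.
/ɴ/ is a voiced uvular nasal. The following trigger /ʐ/ is retroflex, so /ɴ/ must become retroflex as well.
The voiced retroflex nasal is [ɳ], so /ɴ/ → [ɳ].

[viʎiɳʐu]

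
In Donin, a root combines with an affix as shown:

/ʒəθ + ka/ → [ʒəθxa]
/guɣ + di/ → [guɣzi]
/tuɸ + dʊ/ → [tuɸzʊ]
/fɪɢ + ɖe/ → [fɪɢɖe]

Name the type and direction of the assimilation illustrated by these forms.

Comparing underlying and surface forms, /k/ → [x] is the alternation; the neighbouring /θ/ is constant.
The change stop → fricative matches the manner of the preceding /θ/, identifying this as manner assimilation.
Place and voice are unchanged, so the assimilation is partial, not total.
The other alternating forms pattern the same way: /d/ → [z] after /ɣ/ (stop → fricative, matching a fricative); /d/ → [z] after /ɸ/ (stop → fricative, matching a fricative) — only manner changes, and always toward the preceding segment.
No alternation appears in [fɪɢɖe]: there the adjacent consonants already agree in manner (/ɖ/ and /ɢ/ are both stops), so this form is consistent with the same rule.
Since the segment that changes follows the conditioning segment, the assimilation is progressive.

progressive manner assimilation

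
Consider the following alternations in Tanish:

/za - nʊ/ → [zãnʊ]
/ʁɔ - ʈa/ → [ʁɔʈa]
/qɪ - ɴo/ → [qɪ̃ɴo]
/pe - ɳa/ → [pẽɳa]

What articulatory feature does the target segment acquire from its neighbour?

nasality

The vowel /a/ surfaces as nasalised [ã] next to the following nasal /n/ — it has acquired the [+nasal] feature of its neighbour.
Likewise in the remaining data: /ɪ/ → [ɪ̃] before /ɴ/; /e/ → [ẽ] before /ɳ/ — each time a vowel is nasalised next to a following nasal.
No change occurs in [ʁɔʈa] because the vowel at the boundary is adjacent to an oral consonant, not a nasal (/ɔ/ next to /ʈ/).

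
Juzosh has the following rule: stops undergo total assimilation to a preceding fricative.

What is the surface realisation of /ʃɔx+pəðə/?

[ʃɔxxəðə]

/p/ is the segment targeted by the rule; it sits immediately after /x/, so it assimilates completely and surfaces as [x].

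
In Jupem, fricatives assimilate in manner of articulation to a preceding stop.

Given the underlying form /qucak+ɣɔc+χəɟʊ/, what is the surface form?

[qucakgɔcqəɟʊ]

The rule targets /ɣ/ (voiced velar fricative), which sits after the trigger /k/ (stop).
Changing only its manner to stop gives [g] — the voiced velar stop.
At the second juncture, /χ/ likewise becomes [q] adjacent to /c/.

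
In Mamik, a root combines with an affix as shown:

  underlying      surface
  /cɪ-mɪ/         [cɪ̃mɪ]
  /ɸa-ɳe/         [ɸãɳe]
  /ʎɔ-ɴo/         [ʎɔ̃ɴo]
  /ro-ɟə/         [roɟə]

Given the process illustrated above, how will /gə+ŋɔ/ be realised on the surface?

[gə̃ŋɔ]

The data show regressive nasality assimilation (vowel nasalisation): /ɪ/ → [ɪ̃] before /m/; /a/ → [ã] before /ɳ/; /ɔ/ → [ɔ̃] before /ɴ/ — a vowel is nasalised by an immediately following nasal consonant.
No change occurs in [roɟə] because the vowel at the boundary is adjacent to an oral consonant, not a nasal (/o/ next to /ɟ/).
/ə/ sits next to the nasal /ŋ/ and is therefore nasalised to [ə̃].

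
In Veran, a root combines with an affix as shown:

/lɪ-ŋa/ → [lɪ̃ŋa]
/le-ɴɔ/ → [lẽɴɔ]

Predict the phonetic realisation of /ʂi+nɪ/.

The data show regressive nasality assimilation (vowel nasalisation): /ɪ/ → [ɪ̃] before /ŋ/; /e/ → [ẽ] before /ɴ/ — a vowel is nasalised by an immediately following nasal consonant.
/i/ sits next to the nasal /n/ and is therefore nasalised to [ĩ].

[ʂĩnɪ]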